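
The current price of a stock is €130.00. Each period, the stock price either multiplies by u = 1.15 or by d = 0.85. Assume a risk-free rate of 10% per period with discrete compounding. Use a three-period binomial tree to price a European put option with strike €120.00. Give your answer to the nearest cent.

€0.77

Risk-neutral probability p = (1 + 0.1 − 0.85)/(1.15 − 0.85) = 0.2500/0.3000 = 0.8333
Terminal stock prices: S_uuu = 197.7, S_uud = 146.1, S_udd = 108, S_ddd = 79.84
Terminal payoffs (K − S): max(-77.71, 0) = 0, max(-26.14, 0) = 0, max(11.99, 0) = 11.99, max(40.16, 0) = 40.16
Node uu (S = 171.9): V_uu = 1/1.1·[0.8333·0.0000 + 0.1667·0.0000] = 0.0000
Node ud (S = 127.1): V_ud = 1/1.1·[0.8333·0.0000 + 0.1667·11.9863] = 1.8161
Node dd (S = 93.92): V_dd = 1/1.1·[0.8333·11.9863 + 0.1667·40.1638] = 15.1659
Node u (S = 149.5): V_u = 1/1.1·[0.8333·0.0000 + 0.1667·1.8161] = 0.2752
Node d (S = 110.5): V_d = 1/1.1·[0.8333·1.8161 + 0.1667·15.1659] = 3.6737
Node 0 (S = 130): V_0 = 1/1.1·[0.8333·0.2752 + 0.1667·3.6737] = 0.7651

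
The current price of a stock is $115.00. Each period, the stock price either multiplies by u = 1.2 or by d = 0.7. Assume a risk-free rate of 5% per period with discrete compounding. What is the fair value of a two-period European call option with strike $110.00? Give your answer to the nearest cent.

Risk-neutral probability p = (1 + 0.05 − 0.7)/(1.2 − 0.7) = 0.3500/0.5000 = 0.7000
Terminal stock prices: S_uu = 165.6, S_ud = 96.6, S_dd = 56.35
Terminal payoffs (S − K): max(55.6, 0) = 55.6, max(-13.4, 0) = 0, max(-53.65, 0) = 0
Node u (S = 138): V_u = 1/1.05·[0.7000·55.6000 + 0.3000·0.0000] = 37.0667
Node d (S = 80.5): V_d = 1/1.05·[0.7000·0.0000 + 0.3000·0.0000] = 0.0000
Node 0 (S = 115): V_0 = 1/1.05·[0.7000·37.0667 + 0.3000·0.0000] = 24.7111

$24.71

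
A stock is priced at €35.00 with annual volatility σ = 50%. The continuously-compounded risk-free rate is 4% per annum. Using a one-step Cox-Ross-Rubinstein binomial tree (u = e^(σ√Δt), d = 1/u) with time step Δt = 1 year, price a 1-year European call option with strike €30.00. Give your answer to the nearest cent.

CRR parameters: u = e^(σ√Δt) = e^(0.5·√1) = 1.6487, d = 1/u = 0.6065
Per-period rate: rΔt = 0.04·1 = 0.04, so R = e^0.04 = 1.0408
Risk-neutral probability p = (e^0.04 − 0.6065)/(1.6487 − 0.6065) = 0.4343/1.0422 = 0.4167
Terminal stock prices: S_u = 57.71, S_d = 21.23
Terminal payoffs (S − K): max(27.71, 0) = 27.71, max(-8.771, 0) = 0
Node 0 (S = 35): V_0 = e^(−0.04)·[0.4167·27.7052 + 0.5833·0.0000] = 11.0921

€11.09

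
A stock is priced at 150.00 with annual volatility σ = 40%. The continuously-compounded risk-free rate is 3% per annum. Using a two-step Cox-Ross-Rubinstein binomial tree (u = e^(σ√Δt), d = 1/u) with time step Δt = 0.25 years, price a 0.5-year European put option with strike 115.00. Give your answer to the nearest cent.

4.02

CRR parameters: u = e^(σ√Δt) = e^(0.4·√0.25) = 1.2214, d = 1/u = 0.8187
Per-period rate: rΔt = 0.03·0.25 = 0.0075, so R = e^0.0075 = 1.0075
Risk-neutral probability p = (e^0.0075 − 0.8187)/(1.2214 − 0.8187) = 0.1888/0.4027 = 0.4689
Terminal stock prices: S_uu = 223.8, S_ud = 150, S_dd = 100.5
Terminal payoffs (K − S): max(-108.8, 0) = 0, max(-35, 0) = 0, max(14.45, 0) = 14.45
Node u (S = 183.2): V_u = e^(−0.0075)·[0.4689·0.0000 + 0.5311·0.0000] = 0.0000
Node d (S = 122.8): V_d = e^(−0.0075)·[0.4689·0.0000 + 0.5311·14.4520] = 7.6187
Node 0 (S = 150): V_0 = e^(−0.0075)·[0.4689·0.0000 + 0.5311·7.6187] = 4.0163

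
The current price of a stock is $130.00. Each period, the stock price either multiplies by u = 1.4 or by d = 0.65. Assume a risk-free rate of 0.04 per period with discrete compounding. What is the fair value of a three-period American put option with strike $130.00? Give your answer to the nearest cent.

Risk-neutral probability p = (1 + 0.04 − 0.65)/(1.4 − 0.65) = 0.3900/0.7500 = 0.5200
Terminal stock prices: S_uuu = 356.7, S_uud = 165.6, S_udd = 76.9, S_ddd = 35.7
Terminal payoffs (K − S): max(-226.7, 0) = 0, max(-35.62, 0) = 0, max(53.1, 0) = 53.1, max(94.3, 0) = 94.3
Node uu (S = 254.8): continuation = 1/1.04·[0.5200·0.0000 + 0.4800·0.0000] = 0.0000; exercise value = 0.0000 ≤ continuation, so V_uu = 0.0000
Node ud (S = 118.3): continuation = 1/1.04·[0.5200·0.0000 + 0.4800·53.1050] = 24.5100; exercise value = 11.7000 ≤ continuation, so V_ud = 24.5100
Node dd (S = 54.93): continuation = 1/1.04·[0.5200·53.1050 + 0.4800·94.2987] = 70.0750; exercise value = 75.0750 > continuation, so V_dd = 75.0750 (exercise)
Node u (S = 182): continuation = 1/1.04·[0.5200·0.0000 + 0.4800·24.5100] = 11.3123; exercise value = 0.0000 ≤ continuation, so V_u = 11.3123
Node d (S = 84.5): continuation = 1/1.04·[0.5200·24.5100 + 0.4800·75.0750] = 46.9050; exercise value = 45.5000 ≤ continuation, so V_d = 46.9050
Node 0 (S = 130): continuation = 1/1.04·[0.5200·11.3123 + 0.4800·46.9050] = 27.3046; exercise value = 0.0000 ≤ continuation, so V_0 = 27.3046

$27.30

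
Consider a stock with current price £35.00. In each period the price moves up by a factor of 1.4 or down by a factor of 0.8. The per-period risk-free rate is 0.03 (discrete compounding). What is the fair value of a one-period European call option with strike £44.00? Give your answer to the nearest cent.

Risk-neutral probability p = (1 + 0.03 − 0.8)/(1.4 − 0.8) = 0.2300/0.6000 = 0.3833
Terminal stock prices: S_u = 49, S_d = 28
Terminal payoffs (S − K): max(5, 0) = 5, max(-16, 0) = 0
Node 0 (S = 35): V_0 = 1/1.03·[0.3833·5.0000 + 0.6167·0.0000] = 1.8608

£1.86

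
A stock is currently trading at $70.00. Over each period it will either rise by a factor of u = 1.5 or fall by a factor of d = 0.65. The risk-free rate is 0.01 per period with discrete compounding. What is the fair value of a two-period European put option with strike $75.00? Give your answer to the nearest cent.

$18.03

Risk-neutral probability p = (1 + 0.01 − 0.65)/(1.5 − 0.65) = 0.3600/0.8500 = 0.4235
Terminal stock prices: S_uu = 157.5, S_ud = 68.25, S_dd = 29.58
Terminal payoffs (K − S): max(-82.5, 0) = 0, max(6.75, 0) = 6.75, max(45.42, 0) = 45.42
Node u (S = 105): V_u = 1/1.01·[0.4235·0.0000 + 0.5765·6.7500] = 3.8526
Node d (S = 45.5): V_d = 1/1.01·[0.4235·6.7500 + 0.5765·45.4250] = 28.7574
Node 0 (S = 70): V_0 = 1/1.01·[0.4235·3.8526 + 0.5765·28.7574] = 18.0292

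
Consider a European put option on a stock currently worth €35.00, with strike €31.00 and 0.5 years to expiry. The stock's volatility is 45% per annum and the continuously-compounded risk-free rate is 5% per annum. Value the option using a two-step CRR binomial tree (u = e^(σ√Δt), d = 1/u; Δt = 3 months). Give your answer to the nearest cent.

CRR parameters: u = e^(σ√Δt) = e^(0.45·√0.25) = 1.2523, d = 1/u = 0.7985
Per-period rate: rΔt = 0.05·0.25 = 0.0125, so R = e^0.0125 = 1.0126
Risk-neutral probability p = (e^0.0125 − 0.7985)/(1.2523 − 0.7985) = 0.2141/0.4538 = 0.4717
Terminal stock prices: S_uu = 54.89, S_ud = 35, S_dd = 22.32
Terminal payoffs (K − S): max(-23.89, 0) = 0, max(-4, 0) = 0, max(8.683, 0) = 8.683
Node u (S = 43.83): V_u = e^(−0.0125)·[0.4717·0.0000 + 0.5283·0.0000] = 0.0000
Node d (S = 27.95): V_d = e^(−0.0125)·[0.4717·0.0000 + 0.5283·8.6830] = 4.5302
Node 0 (S = 35): V_0 = e^(−0.0125)·[0.4717·0.0000 + 0.5283·4.5302] = 2.3636

€2.36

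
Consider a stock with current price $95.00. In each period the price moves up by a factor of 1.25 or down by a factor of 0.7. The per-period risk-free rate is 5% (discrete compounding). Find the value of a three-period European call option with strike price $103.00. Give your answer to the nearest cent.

Risk-neutral probability p = (1 + 0.05 − 0.7)/(1.25 − 0.7) = 0.3500/0.5500 = 0.6364
Terminal stock prices: S_uuu = 185.5, S_uud = 103.9, S_udd = 58.19, S_ddd = 32.58
Terminal payoffs (S − K): max(82.55, 0) = 82.55, max(0.9062, 0) = 0.9062, max(-44.81, 0) = 0, max(-70.42, 0) = 0
Node uu (S = 148.4): V_uu = 1/1.05·[0.6364·82.5469 + 0.3636·0.9062] = 50.3423
Node ud (S = 83.12): V_ud = 1/1.05·[0.6364·0.9062 + 0.3636·0.0000] = 0.5492
Node dd (S = 46.55): V_dd = 1/1.05·[0.6364·0.0000 + 0.3636·0.0000] = 0.0000
Node u (S = 118.8): V_u = 1/1.05·[0.6364·50.3423 + 0.3636·0.5492] = 30.7007
Node d (S = 66.5): V_d = 1/1.05·[0.6364·0.5492 + 0.3636·0.0000] = 0.3329
Node 0 (S = 95): V_0 = 1/1.05·[0.6364·30.7007 + 0.3636·0.3329] = 18.7218

$18.72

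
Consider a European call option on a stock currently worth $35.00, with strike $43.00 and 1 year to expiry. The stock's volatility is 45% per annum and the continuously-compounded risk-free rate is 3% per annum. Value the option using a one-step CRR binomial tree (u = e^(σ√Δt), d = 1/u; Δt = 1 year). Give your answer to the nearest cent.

$4.87

CRR parameters: u = e^(σ√Δt) = e^(0.45·√1) = 1.5683, d = 1/u = 0.6376
Per-period rate: rΔt = 0.03·1 = 0.03, so R = e^0.03 = 1.0305
Risk-neutral probability p = (e^0.03 − 0.6376)/(1.5683 − 0.6376) = 0.3928/0.9307 = 0.4221
Terminal stock prices: S_u = 54.89, S_d = 22.32
Terminal payoffs (S − K): max(11.89, 0) = 11.89, max(-20.68, 0) = 0
Node 0 (S = 35): V_0 = e^(−0.03)·[0.4221·11.8909 + 0.5779·0.0000] = 4.8706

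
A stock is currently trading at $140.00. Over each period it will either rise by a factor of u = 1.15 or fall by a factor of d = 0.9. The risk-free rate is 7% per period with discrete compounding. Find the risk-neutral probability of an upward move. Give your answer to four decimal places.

p = 0.6800

Risk-neutral probability p = (1 + 0.07 − 0.9)/(1.15 − 0.9) = 0.1700/0.2500 = 0.6800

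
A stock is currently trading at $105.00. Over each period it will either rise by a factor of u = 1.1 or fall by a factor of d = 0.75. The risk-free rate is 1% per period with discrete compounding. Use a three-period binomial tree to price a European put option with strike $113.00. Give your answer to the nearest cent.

$15.32

Risk-neutral probability p = (1 + 0.01 − 0.75)/(1.1 − 0.75) = 0.2600/0.3500 = 0.7429
Terminal stock prices: S_uuu = 139.8, S_uud = 95.29, S_udd = 64.97, S_ddd = 44.3
Terminal payoffs (K − S): max(-26.76, 0) = 0, max(17.71, 0) = 17.71, max(48.03, 0) = 48.03, max(68.7, 0) = 68.7
Node uu (S = 127.1): V_uu = 1/1.01·[0.7429·0.0000 + 0.2571·17.7125] = 4.5095
Node ud (S = 86.63): V_ud = 1/1.01·[0.7429·17.7125 + 0.2571·48.0312] = 25.2562
Node dd (S = 59.06): V_dd = 1/1.01·[0.7429·48.0312 + 0.2571·68.7031] = 52.8187
Node u (S = 115.5): V_u = 1/1.01·[0.7429·4.5095 + 0.2571·25.2562] = 9.7469
Node d (S = 78.75): V_d = 1/1.01·[0.7429·25.2562 + 0.2571·52.8187] = 32.0235
Node 0 (S = 105): V_0 = 1/1.01·[0.7429·9.7469 + 0.2571·32.0235] = 15.3220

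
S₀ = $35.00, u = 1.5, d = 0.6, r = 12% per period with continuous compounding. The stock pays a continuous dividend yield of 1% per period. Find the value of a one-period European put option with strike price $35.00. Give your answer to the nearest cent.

Per-period risk-free factor R = e^0.12 = 1.1275; dividend-adjusted growth = e^(0.12−0.01) = 1.1163.
Risk-neutral probability p = (1.1163 − 0.6)/(1.5 − 0.6) = 0.5163/0.9000 = 0.5736
Terminal stock prices: S_u = 52.5, S_d = 21
Terminal payoffs (K − S): max(-17.5, 0) = 0, max(14, 0) = 14
Node 0 (S = 35): V_0 = e^(−0.12)·[0.5736·0.0000 + 0.4264·14.0000] = 5.2940

$5.29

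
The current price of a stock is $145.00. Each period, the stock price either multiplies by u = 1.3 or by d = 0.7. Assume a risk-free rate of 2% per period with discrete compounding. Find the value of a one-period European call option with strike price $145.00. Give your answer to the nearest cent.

$22.75

Risk-neutral probability p = (1 + 0.02 − 0.7)/(1.3 − 0.7) = 0.3200/0.6000 = 0.5333
Terminal stock prices: S_u = 188.5, S_d = 101.5
Terminal payoffs (S − K): max(43.5, 0) = 43.5, max(-43.5, 0) = 0
Node 0 (S = 145): V_0 = 1/1.02·[0.5333·43.5000 + 0.4667·0.0000] = 22.7451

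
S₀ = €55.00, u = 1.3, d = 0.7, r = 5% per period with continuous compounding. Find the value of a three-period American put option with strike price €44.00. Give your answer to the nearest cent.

Risk-neutral probability p = (e^0.05 − 0.7)/(1.3 − 0.7) = 0.3513/0.6000 = 0.5855
Terminal stock prices: S_uuu = 120.8, S_uud = 65.06, S_udd = 35.03, S_ddd = 18.86
Terminal payoffs (K − S): max(-76.84, 0) = 0, max(-21.06, 0) = 0, max(8.965, 0) = 8.965, max(25.14, 0) = 25.14
Node uu (S = 92.95): continuation = e^(−0.05)·[0.5855·0.0000 + 0.4145·0.0000] = 0.0000; exercise value = 0.0000 ≤ continuation, so V_uu = 0.0000
Node ud (S = 50.05): continuation = e^(−0.05)·[0.5855·0.0000 + 0.4145·8.9650] = 3.5352; exercise value = 0.0000 ≤ continuation, so V_ud = 3.5352
Node dd (S = 26.95): continuation = e^(−0.05)·[0.5855·8.9650 + 0.4145·25.1350] = 14.9041; exercise value = 17.0500 > continuation, so V_dd = 17.0500 (exercise)
Node u (S = 71.5): continuation = e^(−0.05)·[0.5855·0.0000 + 0.4145·3.5352] = 1.3940; exercise value = 0.0000 ≤ continuation, so V_u = 1.3940
Node d (S = 38.5): continuation = e^(−0.05)·[0.5855·3.5352 + 0.4145·17.0500] = 8.6921; exercise value = 5.5000 ≤ continuation, so V_d = 8.6921
Node 0 (S = 55): continuation = e^(−0.05)·[0.5855·1.3940 + 0.4145·8.6921] = 4.2039; exercise value = 0.0000 ≤ continuation, so V_0 = 4.2039

€4.20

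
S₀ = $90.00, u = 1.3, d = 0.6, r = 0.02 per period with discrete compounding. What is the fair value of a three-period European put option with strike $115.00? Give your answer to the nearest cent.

$35.21

Risk-neutral probability p = (1 + 0.02 − 0.6)/(1.3 − 0.6) = 0.4200/0.7000 = 0.6000
Terminal stock prices: S_uuu = 197.7, S_uud = 91.26, S_udd = 42.12, S_ddd = 19.44
Terminal payoffs (K − S): max(-82.73, 0) = 0, max(23.74, 0) = 23.74, max(72.88, 0) = 72.88, max(95.56, 0) = 95.56
Node uu (S = 152.1): V_uu = 1/1.02·[0.6000·0.0000 + 0.4000·23.7400] = 9.3098
Node ud (S = 70.2): V_ud = 1/1.02·[0.6000·23.7400 + 0.4000·72.8800] = 42.5451
Node dd (S = 32.4): V_dd = 1/1.02·[0.6000·72.8800 + 0.4000·95.5600] = 80.3451
Node u (S = 117): V_u = 1/1.02·[0.6000·9.3098 + 0.4000·42.5451] = 22.1607
Node d (S = 54): V_d = 1/1.02·[0.6000·42.5451 + 0.4000·80.3451] = 56.5344
Node 0 (S = 90): V_0 = 1/1.02·[0.6000·22.1607 + 0.4000·56.5344] = 35.2061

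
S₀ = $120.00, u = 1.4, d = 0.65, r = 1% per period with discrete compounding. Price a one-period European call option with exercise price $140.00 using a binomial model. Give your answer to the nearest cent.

$13.31

Risk-neutral probability p = (1 + 0.01 − 0.65)/(1.4 − 0.65) = 0.3600/0.7500 = 0.4800
Terminal stock prices: S_u = 168, S_d = 78
Terminal payoffs (S − K): max(28, 0) = 28, max(-62, 0) = 0
Node 0 (S = 120): V_0 = 1/1.01·[0.4800·28.0000 + 0.5200·0.0000] = 13.3069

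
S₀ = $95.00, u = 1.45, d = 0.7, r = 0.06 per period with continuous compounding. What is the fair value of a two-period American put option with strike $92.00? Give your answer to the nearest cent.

$12.43

Risk-neutral probability p = (e^0.06 − 0.7)/(1.45 − 0.7) = 0.3618/0.7500 = 0.4824
Terminal stock prices: S_uu = 199.7, S_ud = 96.42, S_dd = 46.55
Terminal payoffs (K − S): max(-107.7, 0) = 0, max(-4.425, 0) = 0, max(45.45, 0) = 45.45
Node u (S = 137.8): continuation = e^(−0.06)·[0.4824·0.0000 + 0.5176·0.0000] = 0.0000; exercise value = 0.0000 ≤ continuation, so V_u = 0.0000
Node d (S = 66.5): continuation = e^(−0.06)·[0.4824·0.0000 + 0.5176·45.4500] = 22.1528; exercise value = 25.5000 > continuation, so V_d = 25.5000 (exercise)
Node 0 (S = 95): continuation = e^(−0.06)·[0.4824·0.0000 + 0.5176·25.5000] = 12.4290; exercise value = 0.0000 ≤ continuation, so V_0 = 12.4290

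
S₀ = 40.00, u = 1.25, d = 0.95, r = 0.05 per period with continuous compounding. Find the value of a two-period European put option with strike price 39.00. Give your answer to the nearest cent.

1.15

Risk-neutral probability p = (e^0.05 − 0.95)/(1.25 − 0.95) = 0.1013/0.3000 = 0.3376
Terminal stock prices: S_uu = 62.5, S_ud = 47.5, S_dd = 36.1
Terminal payoffs (K − S): max(-23.5, 0) = 0, max(-8.5, 0) = 0, max(2.9, 0) = 2.9
Node u (S = 50): V_u = e^(−0.05)·[0.3376·0.0000 + 0.6624·0.0000] = 0.0000
Node d (S = 38): V_d = e^(−0.05)·[0.3376·0.0000 + 0.6624·2.9000] = 1.8274
Node 0 (S = 40): V_0 = e^(−0.05)·[0.3376·0.0000 + 0.6624·1.8274] = 1.1515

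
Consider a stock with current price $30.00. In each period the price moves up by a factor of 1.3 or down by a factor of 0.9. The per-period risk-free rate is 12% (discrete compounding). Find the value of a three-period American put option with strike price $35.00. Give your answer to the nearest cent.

Risk-neutral probability p = (1 + 0.12 − 0.9)/(1.3 − 0.9) = 0.2200/0.4000 = 0.5500
Terminal stock prices: S_uuu = 65.91, S_uud = 45.63, S_udd = 31.59, S_ddd = 21.87
Terminal payoffs (K − S): max(-30.91, 0) = 0, max(-10.63, 0) = 0, max(3.41, 0) = 3.41, max(13.13, 0) = 13.13
Node uu (S = 50.7): continuation = 1/1.12·[0.5500·0.0000 + 0.4500·0.0000] = 0.0000; exercise value = 0.0000 ≤ continuation, so V_uu = 0.0000
Node ud (S = 35.1): continuation = 1/1.12·[0.5500·0.0000 + 0.4500·3.4100] = 1.3701; exercise value = 0.0000 ≤ continuation, so V_ud = 1.3701
Node dd (S = 24.3): continuation = 1/1.12·[0.5500·3.4100 + 0.4500·13.1300] = 6.9500; exercise value = 10.7000 > continuation, so V_dd = 10.7000 (exercise)
Node u (S = 39): continuation = 1/1.12·[0.5500·0.0000 + 0.4500·1.3701] = 0.5505; exercise value = 0.0000 ≤ continuation, so V_u = 0.5505
Node d (S = 27): continuation = 1/1.12·[0.5500·1.3701 + 0.4500·10.7000] = 4.9719; exercise value = 8.0000 > continuation, so V_d = 8.0000 (exercise)
Node 0 (S = 30): continuation = 1/1.12·[0.5500·0.5505 + 0.4500·8.0000] = 3.4846; exercise value = 5.0000 > continuation, so V_0 = 5.0000 (exercise)

$5.00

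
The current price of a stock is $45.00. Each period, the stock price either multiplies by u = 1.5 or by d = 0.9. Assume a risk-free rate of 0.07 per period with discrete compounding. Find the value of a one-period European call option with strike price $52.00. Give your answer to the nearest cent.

$4.10

Risk-neutral probability p = (1 + 0.07 − 0.9)/(1.5 − 0.9) = 0.1700/0.6000 = 0.2833
Terminal stock prices: S_u = 67.5, S_d = 40.5
Terminal payoffs (S − K): max(15.5, 0) = 15.5, max(-11.5, 0) = 0
Node 0 (S = 45): V_0 = 1/1.07·[0.2833·15.5000 + 0.7167·0.0000] = 4.1044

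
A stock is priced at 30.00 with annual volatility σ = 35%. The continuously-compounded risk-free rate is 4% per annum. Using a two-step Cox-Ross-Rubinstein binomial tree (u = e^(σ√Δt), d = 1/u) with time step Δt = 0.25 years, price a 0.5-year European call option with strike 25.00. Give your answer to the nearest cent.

CRR parameters: u = e^(σ√Δt) = e^(0.35·√0.25) = 1.1912, d = 1/u = 0.8395
Per-period rate: rΔt = 0.04·0.25 = 0.01, so R = e^0.01 = 1.0101
Risk-neutral probability p = (e^0.01 − 0.8395)/(1.1912 − 0.8395) = 0.1706/0.3518 = 0.4849
Terminal stock prices: S_uu = 42.57, S_ud = 30, S_dd = 21.14
Terminal payoffs (S − K): max(17.57, 0) = 17.57, max(5, 0) = 5, max(-3.859, 0) = 0
Node u (S = 35.74): V_u = e^(−0.01)·[0.4849·17.5720 + 0.5151·5.0000] = 10.9861
Node d (S = 25.18): V_d = e^(−0.01)·[0.4849·5.0000 + 0.5151·0.0000] = 2.4005
Node 0 (S = 30): V_0 = e^(−0.01)·[0.4849·10.9861 + 0.5151·2.4005] = 6.4986

6.50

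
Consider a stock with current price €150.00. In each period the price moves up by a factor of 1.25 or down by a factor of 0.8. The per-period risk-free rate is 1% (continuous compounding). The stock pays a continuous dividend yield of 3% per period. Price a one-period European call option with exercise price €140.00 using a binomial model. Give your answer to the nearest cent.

€18.83

Per-period risk-free factor R = e^0.01 = 1.0101; dividend-adjusted growth = e^(0.01−0.03) = 0.9802.
Risk-neutral probability p = (0.9802 − 0.8)/(1.25 − 0.8) = 0.1802/0.4500 = 0.4004
Terminal stock prices: S_u = 187.5, S_d = 120
Terminal payoffs (S − K): max(47.5, 0) = 47.5, max(-20, 0) = 0
Node 0 (S = 150): V_0 = e^(−0.01)·[0.4004·47.5000 + 0.5996·0.0000] = 18.8317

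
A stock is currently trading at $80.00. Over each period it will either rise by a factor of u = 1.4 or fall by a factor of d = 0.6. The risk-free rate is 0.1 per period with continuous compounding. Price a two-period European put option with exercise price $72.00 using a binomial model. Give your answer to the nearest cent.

Risk-neutral probability p = (e^0.1 − 0.6)/(1.4 − 0.6) = 0.5052/0.8000 = 0.6315
Terminal stock prices: S_uu = 156.8, S_ud = 67.2, S_dd = 28.8
Terminal payoffs (K − S): max(-84.8, 0) = 0, max(4.8, 0) = 4.8, max(43.2, 0) = 43.2
Node u (S = 112): V_u = e^(−0.1)·[0.6315·0.0000 + 0.3685·4.8000] = 1.6006
Node d (S = 48): V_d = e^(−0.1)·[0.6315·4.8000 + 0.3685·43.2000] = 17.1483
Node 0 (S = 80): V_0 = e^(−0.1)·[0.6315·1.6006 + 0.3685·17.1483] = 6.6329

$6.63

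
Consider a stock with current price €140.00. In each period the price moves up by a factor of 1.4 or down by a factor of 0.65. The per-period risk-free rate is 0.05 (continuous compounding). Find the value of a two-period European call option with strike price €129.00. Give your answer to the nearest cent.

Risk-neutral probability p = (e^0.05 − 0.65)/(1.4 − 0.65) = 0.4013/0.7500 = 0.5350
Terminal stock prices: S_uu = 274.4, S_ud = 127.4, S_dd = 59.15
Terminal payoffs (S − K): max(145.4, 0) = 145.4, max(-1.6, 0) = 0, max(-69.85, 0) = 0
Node u (S = 196): V_u = e^(−0.05)·[0.5350·145.4000 + 0.4650·0.0000] = 73.9991
Node d (S = 91): V_d = e^(−0.05)·[0.5350·0.0000 + 0.4650·0.0000] = 0.0000
Node 0 (S = 140): V_0 = e^(−0.05)·[0.5350·73.9991 + 0.4650·0.0000] = 37.6607

€37.66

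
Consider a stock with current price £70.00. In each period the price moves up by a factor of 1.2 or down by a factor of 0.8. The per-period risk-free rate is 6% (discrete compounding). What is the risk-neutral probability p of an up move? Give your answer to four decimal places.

p = 0.6500

Risk-neutral probability p = (1 + 0.06 − 0.8)/(1.2 − 0.8) = 0.2600/0.4000 = 0.6500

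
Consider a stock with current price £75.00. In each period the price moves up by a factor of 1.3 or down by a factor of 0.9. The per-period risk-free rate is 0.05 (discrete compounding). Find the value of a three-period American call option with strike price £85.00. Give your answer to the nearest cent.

£10.26

Risk-neutral probability p = (1 + 0.05 − 0.9)/(1.3 − 0.9) = 0.1500/0.4000 = 0.3750
Terminal stock prices: S_uuu = 164.8, S_uud = 114.1, S_udd = 78.98, S_ddd = 54.68
Terminal payoffs (S − K): max(79.78, 0) = 79.78, max(29.08, 0) = 29.08, max(-6.025, 0) = 0, max(-30.32, 0) = 0
Node uu (S = 126.8): continuation = 1/1.05·[0.3750·79.7750 + 0.6250·29.0750] = 45.7976; exercise value = 41.7500 ≤ continuation, so V_uu = 45.7976
Node ud (S = 87.75): continuation = 1/1.05·[0.3750·29.0750 + 0.6250·0.0000] = 10.3839; exercise value = 2.7500 ≤ continuation, so V_ud = 10.3839
Node dd (S = 60.75): continuation = 1/1.05·[0.3750·0.0000 + 0.6250·0.0000] = 0.0000; exercise value = 0.0000 ≤ continuation, so V_dd = 0.0000
Node u (S = 97.5): continuation = 1/1.05·[0.3750·45.7976 + 0.6250·10.3839] = 22.5372; exercise value = 12.5000 ≤ continuation, so V_u = 22.5372
Node d (S = 67.5): continuation = 1/1.05·[0.3750·10.3839 + 0.6250·0.0000] = 3.7085; exercise value = 0.0000 ≤ continuation, so V_d = 3.7085
Node 0 (S = 75): continuation = 1/1.05·[0.3750·22.5372 + 0.6250·3.7085] = 10.2565; exercise value = 0.0000 ≤ continuation, so V_0 = 10.2565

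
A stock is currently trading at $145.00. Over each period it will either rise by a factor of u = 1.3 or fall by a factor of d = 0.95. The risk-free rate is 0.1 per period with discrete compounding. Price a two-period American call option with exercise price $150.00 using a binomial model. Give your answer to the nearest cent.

Risk-neutral probability p = (1 + 0.1 − 0.95)/(1.3 − 0.95) = 0.1500/0.3500 = 0.4286
Terminal stock prices: S_uu = 245.1, S_ud = 179.1, S_dd = 130.9
Terminal payoffs (S − K): max(95.05, 0) = 95.05, max(29.07, 0) = 29.07, max(-19.14, 0) = 0
Node u (S = 188.5): continuation = 1/1.1·[0.4286·95.0500 + 0.5714·29.0750] = 52.1364; exercise value = 38.5000 ≤ continuation, so V_u = 52.1364
Node d (S = 137.8): continuation = 1/1.1·[0.4286·29.0750 + 0.5714·0.0000] = 11.3279; exercise value = 0.0000 ≤ continuation, so V_d = 11.3279
Node 0 (S = 145): continuation = 1/1.1·[0.4286·52.1364 + 0.5714·11.3279] = 26.1975; exercise value = 0.0000 ≤ continuation, so V_0 = 26.1975

$26.20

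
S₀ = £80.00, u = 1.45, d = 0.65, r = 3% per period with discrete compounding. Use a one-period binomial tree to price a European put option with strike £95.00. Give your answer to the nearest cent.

£21.92

Risk-neutral probability p = (1 + 0.03 − 0.65)/(1.45 − 0.65) = 0.3800/0.8000 = 0.4750
Terminal stock prices: S_u = 116, S_d = 52
Terminal payoffs (K − S): max(-21, 0) = 0, max(43, 0) = 43
Node 0 (S = 80): V_0 = 1/1.03·[0.4750·0.0000 + 0.5250·43.0000] = 21.9175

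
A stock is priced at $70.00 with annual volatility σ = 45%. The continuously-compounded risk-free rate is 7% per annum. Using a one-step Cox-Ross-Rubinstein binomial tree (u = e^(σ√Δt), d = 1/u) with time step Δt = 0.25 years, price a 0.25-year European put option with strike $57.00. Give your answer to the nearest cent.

CRR parameters: u = e^(σ√Δt) = e^(0.45·√0.25) = 1.2523, d = 1/u = 0.7985
Per-period rate: rΔt = 0.07·0.25 = 0.0175, so R = e^0.0175 = 1.0177
Risk-neutral probability p = (e^0.0175 − 0.7985)/(1.2523 − 0.7985) = 0.2191/0.4538 = 0.4829
Terminal stock prices: S_u = 87.66, S_d = 55.9
Terminal payoffs (K − S): max(-30.66, 0) = 0, max(1.104, 0) = 1.104
Node 0 (S = 70): V_0 = e^(−0.0175)·[0.4829·0.0000 + 0.5171·1.1039] = 0.5609

$0.56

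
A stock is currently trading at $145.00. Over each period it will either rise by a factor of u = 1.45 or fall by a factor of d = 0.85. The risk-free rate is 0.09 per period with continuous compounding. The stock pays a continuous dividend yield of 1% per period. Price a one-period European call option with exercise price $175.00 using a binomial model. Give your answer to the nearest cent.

$12.53

Per-period risk-free factor R = e^0.09 = 1.0942; dividend-adjusted growth = e^(0.09−0.01) = 1.0833.
Risk-neutral probability p = (1.0833 − 0.85)/(1.45 − 0.85) = 0.2333/0.6000 = 0.3888
Terminal stock prices: S_u = 210.2, S_d = 123.2
Terminal payoffs (S − K): max(35.25, 0) = 35.25, max(-51.75, 0) = 0
Node 0 (S = 145): V_0 = e^(−0.09)·[0.3888·35.2500 + 0.6112·0.0000] = 12.5260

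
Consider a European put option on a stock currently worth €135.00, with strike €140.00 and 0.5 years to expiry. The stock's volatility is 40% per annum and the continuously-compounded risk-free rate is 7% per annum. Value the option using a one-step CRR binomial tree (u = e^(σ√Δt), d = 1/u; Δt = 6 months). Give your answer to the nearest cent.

CRR parameters: u = e^(σ√Δt) = e^(0.4·√0.5) = 1.3269, d = 1/u = 0.7536
Per-period rate: rΔt = 0.07·0.5 = 0.035, so R = e^0.035 = 1.0356
Risk-neutral probability p = (e^0.035 − 0.7536)/(1.3269 − 0.7536) = 0.2820/0.5733 = 0.4919
Terminal stock prices: S_u = 179.1, S_d = 101.7
Terminal payoffs (K − S): max(-39.13, 0) = 0, max(38.26, 0) = 38.26
Node 0 (S = 135): V_0 = e^(−0.035)·[0.4919·0.0000 + 0.5081·38.2588] = 18.7710

€18.77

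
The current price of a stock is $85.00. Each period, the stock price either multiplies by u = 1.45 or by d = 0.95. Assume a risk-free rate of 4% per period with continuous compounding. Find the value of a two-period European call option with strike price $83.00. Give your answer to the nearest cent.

$12.27

Risk-neutral probability p = (e^0.04 − 0.95)/(1.45 − 0.95) = 0.0908/0.5000 = 0.1816
Terminal stock prices: S_uu = 178.7, S_ud = 117.1, S_dd = 76.71
Terminal payoffs (S − K): max(95.71, 0) = 95.71, max(34.09, 0) = 34.09, max(-6.288, 0) = 0
Node u (S = 123.2): V_u = e^(−0.04)·[0.1816·95.7125 + 0.8184·34.0875] = 43.5045
Node d (S = 80.75): V_d = e^(−0.04)·[0.1816·34.0875 + 0.8184·0.0000] = 5.9483
Node 0 (S = 85): V_0 = e^(−0.04)·[0.1816·43.5045 + 0.8184·5.9483] = 12.2686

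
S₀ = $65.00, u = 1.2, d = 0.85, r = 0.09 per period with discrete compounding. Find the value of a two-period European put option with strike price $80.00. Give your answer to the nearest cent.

$7.72

Risk-neutral probability p = (1 + 0.09 − 0.85)/(1.2 − 0.85) = 0.2400/0.3500 = 0.6857
Terminal stock prices: S_uu = 93.6, S_ud = 66.3, S_dd = 46.96
Terminal payoffs (K − S): max(-13.6, 0) = 0, max(13.7, 0) = 13.7, max(33.04, 0) = 33.04
Node u (S = 78): V_u = 1/1.09·[0.6857·0.0000 + 0.3143·13.7000] = 3.9502
Node d (S = 55.25): V_d = 1/1.09·[0.6857·13.7000 + 0.3143·33.0375] = 18.1445
Node 0 (S = 65): V_0 = 1/1.09·[0.6857·3.9502 + 0.3143·18.1445] = 7.7168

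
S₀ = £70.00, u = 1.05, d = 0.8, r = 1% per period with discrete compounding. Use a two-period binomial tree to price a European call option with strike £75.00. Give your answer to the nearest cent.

£1.50

Risk-neutral probability p = (1 + 0.01 − 0.8)/(1.05 − 0.8) = 0.2100/0.2500 = 0.8400
Terminal stock prices: S_uu = 77.17, S_ud = 58.8, S_dd = 44.8
Terminal payoffs (S − K): max(2.175, 0) = 2.175, max(-16.2, 0) = 0, max(-30.2, 0) = 0
Node u (S = 73.5): V_u = 1/1.01·[0.8400·2.1750 + 0.1600·0.0000] = 1.8089
Node d (S = 56): V_d = 1/1.01·[0.8400·0.0000 + 0.1600·0.0000] = 0.0000
Node 0 (S = 70): V_0 = 1/1.01·[0.8400·1.8089 + 0.1600·0.0000] = 1.5044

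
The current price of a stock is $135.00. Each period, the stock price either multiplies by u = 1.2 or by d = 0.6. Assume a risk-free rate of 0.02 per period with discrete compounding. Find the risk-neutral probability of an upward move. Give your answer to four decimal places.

p = 0.7000

Risk-neutral probability p = (1 + 0.02 − 0.6)/(1.2 − 0.6) = 0.4200/0.6000 = 0.7000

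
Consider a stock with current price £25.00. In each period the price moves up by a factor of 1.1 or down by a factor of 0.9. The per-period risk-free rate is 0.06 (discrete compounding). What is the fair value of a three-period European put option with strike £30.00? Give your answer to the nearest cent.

Risk-neutral probability p = (1 + 0.06 − 0.9)/(1.1 − 0.9) = 0.1600/0.2000 = 0.8000
Terminal stock prices: S_uuu = 33.28, S_uud = 27.23, S_udd = 22.28, S_ddd = 18.23
Terminal payoffs (K − S): max(-3.275, 0) = 0, max(2.775, 0) = 2.775, max(7.725, 0) = 7.725, max(11.77, 0) = 11.77
Node uu (S = 30.25): V_uu = 1/1.06·[0.8000·0.0000 + 0.2000·2.7750] = 0.5236
Node ud (S = 24.75): V_ud = 1/1.06·[0.8000·2.7750 + 0.2000·7.7250] = 3.5519
Node dd (S = 20.25): V_dd = 1/1.06·[0.8000·7.7250 + 0.2000·11.7750] = 8.0519
Node u (S = 27.5): V_u = 1/1.06·[0.8000·0.5236 + 0.2000·3.5519] = 1.0653
Node d (S = 22.5): V_d = 1/1.06·[0.8000·3.5519 + 0.2000·8.0519] = 4.1999
Node 0 (S = 25): V_0 = 1/1.06·[0.8000·1.0653 + 0.2000·4.1999] = 1.5965

£1.60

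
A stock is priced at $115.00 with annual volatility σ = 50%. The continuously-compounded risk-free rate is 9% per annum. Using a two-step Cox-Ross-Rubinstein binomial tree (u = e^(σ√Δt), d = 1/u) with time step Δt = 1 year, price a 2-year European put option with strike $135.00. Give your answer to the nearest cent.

CRR parameters: u = e^(σ√Δt) = e^(0.5·√1) = 1.6487, d = 1/u = 0.6065
Per-period rate: rΔt = 0.09·1 = 0.09, so R = e^0.09 = 1.0942
Risk-neutral probability p = (e^0.09 − 0.6065)/(1.6487 − 0.6065) = 0.4876/1.0422 = 0.4679
Terminal stock prices: S_uu = 312.6, S_ud = 115, S_dd = 42.31
Terminal payoffs (K − S): max(-177.6, 0) = 0, max(20, 0) = 20, max(92.69, 0) = 92.69
Node u (S = 189.6): V_u = e^(−0.09)·[0.4679·0.0000 + 0.5321·20.0000] = 9.7260
Node d (S = 69.75): V_d = e^(−0.09)·[0.4679·20.0000 + 0.5321·92.6939] = 53.6297
Node 0 (S = 115): V_0 = e^(−0.09)·[0.4679·9.7260 + 0.5321·53.6297] = 30.2393

$30.24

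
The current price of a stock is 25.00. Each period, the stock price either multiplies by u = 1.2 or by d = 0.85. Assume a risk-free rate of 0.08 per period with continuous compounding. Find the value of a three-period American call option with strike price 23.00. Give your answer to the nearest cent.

Risk-neutral probability p = (e^0.08 − 0.85)/(1.2 − 0.85) = 0.2333/0.3500 = 0.6665
Terminal stock prices: S_uuu = 43.2, S_uud = 30.6, S_udd = 21.67, S_ddd = 15.35
Terminal payoffs (S − K): max(20.2, 0) = 20.2, max(7.6, 0) = 7.6, max(-1.325, 0) = 0, max(-7.647, 0) = 0
Node uu (S = 36): continuation = e^(−0.08)·[0.6665·20.2000 + 0.3335·7.6000] = 14.7683; exercise value = 13.0000 ≤ continuation, so V_uu = 14.7683
Node ud (S = 25.5): continuation = e^(−0.08)·[0.6665·7.6000 + 0.3335·0.0000] = 4.6762; exercise value = 2.5000 ≤ continuation, so V_ud = 4.6762
Node dd (S = 18.06): continuation = e^(−0.08)·[0.6665·0.0000 + 0.3335·0.0000] = 0.0000; exercise value = 0.0000 ≤ continuation, so V_dd = 0.0000
Node u (S = 30): continuation = e^(−0.08)·[0.6665·14.7683 + 0.3335·4.6762] = 10.5262; exercise value = 7.0000 ≤ continuation, so V_u = 10.5262
Node d (S = 21.25): continuation = e^(−0.08)·[0.6665·4.6762 + 0.3335·0.0000] = 2.8772; exercise value = 0.0000 ≤ continuation, so V_d = 2.8772
Node 0 (S = 25): continuation = e^(−0.08)·[0.6665·10.5262 + 0.3335·2.8772] = 7.3624; exercise value = 2.0000 ≤ continuation, so V_0 = 7.3624

7.36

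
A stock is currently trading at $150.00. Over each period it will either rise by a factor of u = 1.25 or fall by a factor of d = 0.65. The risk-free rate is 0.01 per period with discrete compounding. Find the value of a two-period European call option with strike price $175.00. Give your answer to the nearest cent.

$20.95

Risk-neutral probability p = (1 + 0.01 − 0.65)/(1.25 − 0.65) = 0.3600/0.6000 = 0.6000
Terminal stock prices: S_uu = 234.4, S_ud = 121.9, S_dd = 63.38
Terminal payoffs (S − K): max(59.38, 0) = 59.38, max(-53.12, 0) = 0, max(-111.6, 0) = 0
Node u (S = 187.5): V_u = 1/1.01·[0.6000·59.3750 + 0.4000·0.0000] = 35.2723
Node d (S = 97.5): V_d = 1/1.01·[0.6000·0.0000 + 0.4000·0.0000] = 0.0000
Node 0 (S = 150): V_0 = 1/1.01·[0.6000·35.2723 + 0.4000·0.0000] = 20.9538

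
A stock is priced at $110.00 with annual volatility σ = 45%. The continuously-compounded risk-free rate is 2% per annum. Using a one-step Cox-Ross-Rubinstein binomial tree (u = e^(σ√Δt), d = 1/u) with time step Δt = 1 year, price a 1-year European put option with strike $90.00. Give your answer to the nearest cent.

$11.47

CRR parameters: u = e^(σ√Δt) = e^(0.45·√1) = 1.5683, d = 1/u = 0.6376
Per-period rate: rΔt = 0.02·1 = 0.02, so R = e^0.02 = 1.0202
Risk-neutral probability p = (e^0.02 − 0.6376)/(1.5683 − 0.6376) = 0.3826/0.9307 = 0.4111
Terminal stock prices: S_u = 172.5, S_d = 70.14
Terminal payoffs (K − S): max(-82.51, 0) = 0, max(19.86, 0) = 19.86
Node 0 (S = 110): V_0 = e^(−0.02)·[0.4111·0.0000 + 0.5889·19.8609] = 11.4651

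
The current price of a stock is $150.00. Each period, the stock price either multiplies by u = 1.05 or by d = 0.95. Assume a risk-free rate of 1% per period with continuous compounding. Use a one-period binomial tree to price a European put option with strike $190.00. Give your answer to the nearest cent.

$38.11

Risk-neutral probability p = (e^0.01 − 0.95)/(1.05 − 0.95) = 0.0601/0.1000 = 0.6005
Terminal stock prices: S_u = 157.5, S_d = 142.5
Terminal payoffs (K − S): max(32.5, 0) = 32.5, max(47.5, 0) = 47.5
Node 0 (S = 150): V_0 = e^(−0.01)·[0.6005·32.5000 + 0.3995·47.5000] = 38.1095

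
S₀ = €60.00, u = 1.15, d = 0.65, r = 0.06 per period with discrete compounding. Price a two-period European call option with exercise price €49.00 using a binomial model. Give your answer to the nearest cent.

€18.16

Risk-neutral probability p = (1 + 0.06 − 0.65)/(1.15 − 0.65) = 0.4100/0.5000 = 0.8200
Terminal stock prices: S_uu = 79.35, S_ud = 44.85, S_dd = 25.35
Terminal payoffs (S − K): max(30.35, 0) = 30.35, max(-4.15, 0) = 0, max(-23.65, 0) = 0
Node u (S = 69): V_u = 1/1.06·[0.8200·30.3500 + 0.1800·0.0000] = 23.4783
Node d (S = 39): V_d = 1/1.06·[0.8200·0.0000 + 0.1800·0.0000] = 0.0000
Node 0 (S = 60): V_0 = 1/1.06·[0.8200·23.4783 + 0.1800·0.0000] = 18.1625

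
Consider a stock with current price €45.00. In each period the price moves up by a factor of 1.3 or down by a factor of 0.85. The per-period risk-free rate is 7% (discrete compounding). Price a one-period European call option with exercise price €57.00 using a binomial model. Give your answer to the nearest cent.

Risk-neutral probability p = (1 + 0.07 − 0.85)/(1.3 − 0.85) = 0.2200/0.4500 = 0.4889
Terminal stock prices: S_u = 58.5, S_d = 38.25
Terminal payoffs (S − K): max(1.5, 0) = 1.5, max(-18.75, 0) = 0
Node 0 (S = 45): V_0 = 1/1.07·[0.4889·1.5000 + 0.5111·0.0000] = 0.6854

€0.69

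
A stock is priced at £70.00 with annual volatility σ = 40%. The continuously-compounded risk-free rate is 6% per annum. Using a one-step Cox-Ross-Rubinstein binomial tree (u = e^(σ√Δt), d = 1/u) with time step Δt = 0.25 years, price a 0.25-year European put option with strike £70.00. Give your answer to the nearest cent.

£6.40

CRR parameters: u = e^(σ√Δt) = e^(0.4·√0.25) = 1.2214, d = 1/u = 0.8187
Per-period rate: rΔt = 0.06·0.25 = 0.015, so R = e^0.015 = 1.0151
Risk-neutral probability p = (e^0.015 − 0.8187)/(1.2214 − 0.8187) = 0.1964/0.4027 = 0.4877
Terminal stock prices: S_u = 85.5, S_d = 57.31
Terminal payoffs (K − S): max(-15.5, 0) = 0, max(12.69, 0) = 12.69
Node 0 (S = 70): V_0 = e^(−0.015)·[0.4877·0.0000 + 0.5123·12.6888] = 6.4037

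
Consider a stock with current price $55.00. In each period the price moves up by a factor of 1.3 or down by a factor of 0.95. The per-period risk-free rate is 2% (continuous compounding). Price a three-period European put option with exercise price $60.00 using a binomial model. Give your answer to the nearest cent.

$6.18

Risk-neutral probability p = (e^0.02 − 0.95)/(1.3 − 0.95) = 0.0702/0.3500 = 0.2006
Terminal stock prices: S_uuu = 120.8, S_uud = 88.3, S_udd = 64.53, S_ddd = 47.16
Terminal payoffs (K − S): max(-60.84, 0) = 0, max(-28.3, 0) = 0, max(-4.529, 0) = 0, max(12.84, 0) = 12.84
Node uu (S = 92.95): V_uu = e^(−0.02)·[0.2006·0.0000 + 0.7994·0.0000] = 0.0000
Node ud (S = 67.92): V_ud = e^(−0.02)·[0.2006·0.0000 + 0.7994·0.0000] = 0.0000
Node dd (S = 49.64): V_dd = e^(−0.02)·[0.2006·0.0000 + 0.7994·12.8444] = 10.0648
Node u (S = 71.5): V_u = e^(−0.02)·[0.2006·0.0000 + 0.7994·0.0000] = 0.0000
Node d (S = 52.25): V_d = e^(−0.02)·[0.2006·0.0000 + 0.7994·10.0648] = 7.8867
Node 0 (S = 55): V_0 = e^(−0.02)·[0.2006·0.0000 + 0.7994·7.8867] = 6.1800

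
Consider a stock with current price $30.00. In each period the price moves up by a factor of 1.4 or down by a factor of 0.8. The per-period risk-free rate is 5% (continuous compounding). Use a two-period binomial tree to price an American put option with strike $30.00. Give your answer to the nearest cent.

$3.32

Risk-neutral probability p = (e^0.05 − 0.8)/(1.4 − 0.8) = 0.2513/0.6000 = 0.4188
Terminal stock prices: S_uu = 58.8, S_ud = 33.6, S_dd = 19.2
Terminal payoffs (K − S): max(-28.8, 0) = 0, max(-3.6, 0) = 0, max(10.8, 0) = 10.8
Node u (S = 42): continuation = e^(−0.05)·[0.4188·0.0000 + 0.5812·0.0000] = 0.0000; exercise value = 0.0000 ≤ continuation, so V_u = 0.0000
Node d (S = 24): continuation = e^(−0.05)·[0.4188·0.0000 + 0.5812·10.8000] = 5.9710; exercise value = 6.0000 > continuation, so V_d = 6.0000 (exercise)
Node 0 (S = 30): continuation = e^(−0.05)·[0.4188·0.0000 + 0.5812·6.0000] = 3.3172; exercise value = 0.0000 ≤ continuation, so V_0 = 3.3172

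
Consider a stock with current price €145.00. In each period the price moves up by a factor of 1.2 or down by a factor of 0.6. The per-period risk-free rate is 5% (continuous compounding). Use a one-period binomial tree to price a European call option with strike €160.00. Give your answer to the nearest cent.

€10.02

Risk-neutral probability p = (e^0.05 − 0.6)/(1.2 − 0.6) = 0.4513/0.6000 = 0.7521
Terminal stock prices: S_u = 174, S_d = 87
Terminal payoffs (S − K): max(14, 0) = 14, max(-73, 0) = 0
Node 0 (S = 145): V_0 = e^(−0.05)·[0.7521·14.0000 + 0.2479·0.0000] = 10.0161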